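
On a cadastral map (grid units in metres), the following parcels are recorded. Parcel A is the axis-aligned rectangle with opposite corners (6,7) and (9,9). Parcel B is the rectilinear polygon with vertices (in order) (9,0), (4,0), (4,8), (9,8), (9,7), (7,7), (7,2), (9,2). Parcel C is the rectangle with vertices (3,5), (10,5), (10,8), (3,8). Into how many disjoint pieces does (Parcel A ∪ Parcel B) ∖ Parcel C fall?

2

(Parcel A ∪ Parcel B) ∖ Parcel C splits into 2 disjoint pieces (area 19, area 3).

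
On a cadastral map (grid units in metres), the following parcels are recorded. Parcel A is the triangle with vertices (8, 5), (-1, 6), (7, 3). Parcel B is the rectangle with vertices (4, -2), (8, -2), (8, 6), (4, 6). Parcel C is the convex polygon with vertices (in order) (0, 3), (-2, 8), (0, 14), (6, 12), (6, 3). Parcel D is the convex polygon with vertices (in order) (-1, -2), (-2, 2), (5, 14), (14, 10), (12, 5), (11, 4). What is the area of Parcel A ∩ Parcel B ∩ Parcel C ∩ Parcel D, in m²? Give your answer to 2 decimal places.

3.17

The intersection is the polygon with vertices (4,5.444), (6,5.222), (6,3.375), (4,4.125).
By the shoelace formula its area is 3.17.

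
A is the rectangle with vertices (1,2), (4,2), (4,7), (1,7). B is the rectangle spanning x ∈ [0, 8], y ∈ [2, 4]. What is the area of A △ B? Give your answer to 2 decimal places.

|A∩B|: x∈[1,4], y∈[2,4] → 3·2 = 6.
|A △ B| = |A| + |B| − 2·|A∩B| = 15 + 16 − 12 = 19.00.

19.00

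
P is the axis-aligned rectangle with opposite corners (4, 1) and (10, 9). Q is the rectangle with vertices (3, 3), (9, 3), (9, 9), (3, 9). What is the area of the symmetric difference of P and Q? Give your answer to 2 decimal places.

|P∩Q|: x∈[4,9], y∈[3,9] → 5·6 = 30.
|P △ Q| = |P| + |Q| − 2·|P∩Q| = 48 + 36 − 60 = 24.00.

24.00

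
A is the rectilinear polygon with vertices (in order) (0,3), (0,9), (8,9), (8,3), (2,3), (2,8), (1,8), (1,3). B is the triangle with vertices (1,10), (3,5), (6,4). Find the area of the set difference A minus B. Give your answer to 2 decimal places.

36.77

|A| = 43, |A∩B| = 6.2333.
|A ∖ B| = |A| − |A∩B| = 43 − 6.2333 = 36.77.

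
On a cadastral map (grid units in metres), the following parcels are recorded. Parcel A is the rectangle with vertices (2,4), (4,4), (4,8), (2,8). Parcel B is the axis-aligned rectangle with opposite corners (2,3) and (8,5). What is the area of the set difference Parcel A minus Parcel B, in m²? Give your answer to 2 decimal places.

6.00

|Parcel A∩Parcel B|: x∈[2,4], y∈[4,5] → 2·1 = 2.
|Parcel A| = 8.
|Parcel A ∖ Parcel B| = |Parcel A| − |Parcel A∩Parcel B| = 8 − 2 = 6.00.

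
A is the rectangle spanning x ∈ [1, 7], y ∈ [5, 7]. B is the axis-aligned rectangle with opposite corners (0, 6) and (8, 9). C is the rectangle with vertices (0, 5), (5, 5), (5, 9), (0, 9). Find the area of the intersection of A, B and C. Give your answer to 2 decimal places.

The intersection is the polygon with vertices (5,7), (5,6), (1,6), (1,7).
By the shoelace formula its area is 4.00.

4.00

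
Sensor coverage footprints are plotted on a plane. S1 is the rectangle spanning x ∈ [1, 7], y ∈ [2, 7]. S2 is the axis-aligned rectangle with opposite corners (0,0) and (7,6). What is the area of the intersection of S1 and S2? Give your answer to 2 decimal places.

24.00

|S1∩S2|: x∈[1,7], y∈[2,6] → 6·4 = 24.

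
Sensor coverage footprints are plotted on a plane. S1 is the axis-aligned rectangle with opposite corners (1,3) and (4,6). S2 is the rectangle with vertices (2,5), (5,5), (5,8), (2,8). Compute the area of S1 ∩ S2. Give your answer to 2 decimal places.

|S1∩S2|: x∈[2,4], y∈[5,6] → 2·1 = 2.

2.00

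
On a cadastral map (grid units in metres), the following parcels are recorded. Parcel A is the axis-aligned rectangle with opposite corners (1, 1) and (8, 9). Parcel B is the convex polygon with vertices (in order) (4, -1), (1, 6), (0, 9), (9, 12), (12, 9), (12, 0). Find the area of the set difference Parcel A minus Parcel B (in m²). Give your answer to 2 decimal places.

5.36

|Parcel A| = 56, |Parcel A∩Parcel B| = 50.6429.
|Parcel A ∖ Parcel B| = |Parcel A| − |Parcel A∩Parcel B| = 56 − 50.6429 = 5.36.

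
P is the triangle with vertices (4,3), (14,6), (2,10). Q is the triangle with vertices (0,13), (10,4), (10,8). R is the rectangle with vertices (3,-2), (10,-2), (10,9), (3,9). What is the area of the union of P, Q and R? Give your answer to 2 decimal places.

By inclusion–exclusion:
Individual areas: |P| = 38, |Q| = 20, |R| = 77.
|P∩Q| = 9.5373.
|P∩R| = 30.6833.
|Q∩R| = 12.8889.
|P∩Q∩R| = 9.4556.
|P ∪ Q ∪ R| = 135 − 53.1095 + 9.4556 = 91.35.

91.35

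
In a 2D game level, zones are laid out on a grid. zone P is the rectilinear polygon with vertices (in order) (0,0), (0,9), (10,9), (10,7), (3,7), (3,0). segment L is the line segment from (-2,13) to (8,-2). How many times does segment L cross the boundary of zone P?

The segment meets the boundary at (0.667,9), (3,5.5).

2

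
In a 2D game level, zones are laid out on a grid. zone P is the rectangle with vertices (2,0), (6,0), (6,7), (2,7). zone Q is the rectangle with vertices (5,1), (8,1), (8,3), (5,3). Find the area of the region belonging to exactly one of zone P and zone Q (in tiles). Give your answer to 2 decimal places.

30.00

|zone P∩zone Q|: x∈[5,6], y∈[1,3] → 1·2 = 2.
|zone P △ zone Q| = |zone P| + |zone Q| − 2·|zone P∩zone Q| = 28 + 6 − 4 = 30.00.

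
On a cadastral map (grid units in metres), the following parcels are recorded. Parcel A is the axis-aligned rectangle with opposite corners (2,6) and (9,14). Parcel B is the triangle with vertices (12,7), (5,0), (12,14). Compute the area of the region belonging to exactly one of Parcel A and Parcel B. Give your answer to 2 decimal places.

78.50

|Parcel A| = 56, |Parcel B| = 24.5, |Parcel A∩Parcel B| = 1.
|Parcel A △ Parcel B| = |Parcel A| + |Parcel B| − 2·|Parcel A∩Parcel B| = 56 + 24.5 − 2 = 78.50.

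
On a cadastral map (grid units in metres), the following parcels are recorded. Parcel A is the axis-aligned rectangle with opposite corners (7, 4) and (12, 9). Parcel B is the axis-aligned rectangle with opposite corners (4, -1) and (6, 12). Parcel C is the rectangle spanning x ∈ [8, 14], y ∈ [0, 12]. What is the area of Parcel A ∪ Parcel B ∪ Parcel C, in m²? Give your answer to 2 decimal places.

103.00

By inclusion–exclusion:
Individual areas: |Parcel A| = 25, |Parcel B| = 26, |Parcel C| = 72.
|Parcel A∩Parcel B| = 0 (no overlap).
|Parcel A∩Parcel C|: x∈[8,12], y∈[4,9] → 4·5 = 20.
|Parcel B∩Parcel C| = 0 (no overlap).
|Parcel A∩Parcel B∩Parcel C| = 0.
|Parcel A ∪ Parcel B ∪ Parcel C| = 123 − 20 + 0 = 103.00.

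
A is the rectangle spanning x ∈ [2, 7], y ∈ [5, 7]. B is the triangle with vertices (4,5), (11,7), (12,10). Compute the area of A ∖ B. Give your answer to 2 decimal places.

|A| = 10, |A∩B| = 1.5268.
|A ∖ B| = |A| − |A∩B| = 10 − 1.5268 = 8.47.

8.47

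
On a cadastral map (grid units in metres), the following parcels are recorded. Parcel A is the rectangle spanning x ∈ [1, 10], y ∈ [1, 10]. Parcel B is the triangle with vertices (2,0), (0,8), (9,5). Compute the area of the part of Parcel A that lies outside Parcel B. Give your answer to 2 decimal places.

50.66

|Parcel A| = 81, |Parcel A∩Parcel B| = 30.3417.
|Parcel A ∖ Parcel B| = |Parcel A| − |Parcel A∩Parcel B| = 81 − 30.3417 = 50.66.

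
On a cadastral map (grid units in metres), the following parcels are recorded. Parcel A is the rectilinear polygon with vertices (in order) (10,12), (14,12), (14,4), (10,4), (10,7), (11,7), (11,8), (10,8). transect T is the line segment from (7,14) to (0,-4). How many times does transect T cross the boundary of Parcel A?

0

The segment lies entirely outside Parcel A and never meets its boundary.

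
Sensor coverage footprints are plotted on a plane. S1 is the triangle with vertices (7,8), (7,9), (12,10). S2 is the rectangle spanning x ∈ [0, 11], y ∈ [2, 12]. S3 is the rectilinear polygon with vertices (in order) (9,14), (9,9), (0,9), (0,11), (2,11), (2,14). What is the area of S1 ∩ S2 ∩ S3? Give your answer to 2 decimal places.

The intersection is the polygon with vertices (9,9.4), (9,9), (7,9).
By the shoelace formula its area is 0.40.

0.40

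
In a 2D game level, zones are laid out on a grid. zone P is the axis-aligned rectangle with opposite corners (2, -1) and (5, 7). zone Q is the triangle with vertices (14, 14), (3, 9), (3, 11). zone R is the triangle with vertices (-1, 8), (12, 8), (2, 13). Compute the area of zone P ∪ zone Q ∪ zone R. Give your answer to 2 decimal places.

62.54

By inclusion–exclusion:
Individual areas: |zone P| = 24, |zone Q| = 11, |zone R| = 32.5.
|zone P∩zone Q| = 0.
|zone P∩zone R| = 0.
|zone Q∩zone R| = 4.9608.
|zone P∩zone Q∩zone R| = 0.
|zone P ∪ zone Q ∪ zone R| = 67.5 − 4.9608 + 0 = 62.54.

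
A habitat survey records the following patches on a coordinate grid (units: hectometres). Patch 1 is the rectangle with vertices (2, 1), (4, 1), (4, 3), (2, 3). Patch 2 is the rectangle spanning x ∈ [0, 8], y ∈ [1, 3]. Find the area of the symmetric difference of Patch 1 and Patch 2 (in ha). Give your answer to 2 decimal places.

12.00

|Patch 1∩Patch 2|: x∈[2,4], y∈[1,3] → 2·2 = 4.
|Patch 1 △ Patch 2| = |Patch 1| + |Patch 2| − 2·|Patch 1∩Patch 2| = 4 + 16 − 8 = 12.00.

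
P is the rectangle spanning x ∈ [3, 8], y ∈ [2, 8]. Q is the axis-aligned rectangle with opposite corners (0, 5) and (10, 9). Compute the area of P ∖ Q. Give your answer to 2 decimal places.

|P∩Q|: x∈[3,8], y∈[5,8] → 5·3 = 15.
|P| = 30.
|P ∖ Q| = |P| − |P∩Q| = 30 − 15 = 15.00.

15.00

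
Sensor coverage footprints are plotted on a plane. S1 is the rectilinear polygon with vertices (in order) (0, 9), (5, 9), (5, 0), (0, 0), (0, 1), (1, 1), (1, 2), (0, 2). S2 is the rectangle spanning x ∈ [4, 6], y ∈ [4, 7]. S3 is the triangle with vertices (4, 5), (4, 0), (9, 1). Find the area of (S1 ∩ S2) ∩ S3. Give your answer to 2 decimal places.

The region (S1 ∩ S2) ∩ S3 is the polygon with vertices (4,4), (4,5), (5,4.2), (5,4).
By the shoelace formula its area is 0.60.

0.60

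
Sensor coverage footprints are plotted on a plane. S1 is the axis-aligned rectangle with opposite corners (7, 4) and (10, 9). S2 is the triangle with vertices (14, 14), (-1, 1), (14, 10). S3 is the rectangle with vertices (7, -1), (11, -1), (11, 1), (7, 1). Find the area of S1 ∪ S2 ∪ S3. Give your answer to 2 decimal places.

46.76

By inclusion–exclusion:
Individual areas: |S1| = 15, |S2| = 30, |S3| = 8.
|S1∩S2| = 6.2436.
|S1∩S3| = 0 (no overlap).
|S2∩S3| = 0.
|S1∩S2∩S3| = 0.
|S1 ∪ S2 ∪ S3| = 53 − 6.2436 + 0 = 46.76.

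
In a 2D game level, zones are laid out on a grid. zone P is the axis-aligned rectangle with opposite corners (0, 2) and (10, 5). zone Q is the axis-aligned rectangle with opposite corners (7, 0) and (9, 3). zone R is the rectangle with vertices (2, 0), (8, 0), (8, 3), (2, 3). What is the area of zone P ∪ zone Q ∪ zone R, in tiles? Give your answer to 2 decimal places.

44.00

By inclusion–exclusion:
Individual areas: |zone P| = 30, |zone Q| = 6, |zone R| = 18.
|zone P∩zone Q|: x∈[7,9], y∈[2,3] → 2·1 = 2.
|zone P∩zone R|: x∈[2,8], y∈[2,3] → 6·1 = 6.
|zone Q∩zone R|: x∈[7,8], y∈[0,3] → 1·3 = 3.
|zone P∩zone Q∩zone R| = 1.
|zone P ∪ zone Q ∪ zone R| = 54 − 11 + 1 = 44.00.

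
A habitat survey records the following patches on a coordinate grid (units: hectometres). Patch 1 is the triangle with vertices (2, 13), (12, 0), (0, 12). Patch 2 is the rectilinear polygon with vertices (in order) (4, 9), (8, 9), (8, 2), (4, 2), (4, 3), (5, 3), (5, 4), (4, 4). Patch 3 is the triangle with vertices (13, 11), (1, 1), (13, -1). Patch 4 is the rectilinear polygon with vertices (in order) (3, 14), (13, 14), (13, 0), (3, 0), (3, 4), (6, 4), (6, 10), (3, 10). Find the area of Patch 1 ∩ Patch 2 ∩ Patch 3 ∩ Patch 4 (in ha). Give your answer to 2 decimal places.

1.56

The intersection is the polygon with vertices (6.455,5.545), (7.234,6.195), (8,5.2), (8,4).
By the shoelace formula its area is 1.56.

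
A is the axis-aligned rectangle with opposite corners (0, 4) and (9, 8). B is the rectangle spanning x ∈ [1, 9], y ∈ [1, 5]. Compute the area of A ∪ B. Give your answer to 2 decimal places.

60.00

By inclusion–exclusion:
Individual areas: |A| = 36, |B| = 32.
|A∩B|: x∈[1,9], y∈[4,5] → 8·1 = 8.
|A ∪ B| = 68 − 8 = 60.00.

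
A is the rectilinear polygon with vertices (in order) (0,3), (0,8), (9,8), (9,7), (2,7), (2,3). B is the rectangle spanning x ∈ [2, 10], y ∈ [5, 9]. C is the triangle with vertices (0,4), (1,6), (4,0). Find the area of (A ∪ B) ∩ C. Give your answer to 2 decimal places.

The region (A ∪ B) ∩ C is the polygon with vertices (2,3), (1,3), (0,4), (1,6), (2,4).
By the shoelace formula its area is 3.50.

3.50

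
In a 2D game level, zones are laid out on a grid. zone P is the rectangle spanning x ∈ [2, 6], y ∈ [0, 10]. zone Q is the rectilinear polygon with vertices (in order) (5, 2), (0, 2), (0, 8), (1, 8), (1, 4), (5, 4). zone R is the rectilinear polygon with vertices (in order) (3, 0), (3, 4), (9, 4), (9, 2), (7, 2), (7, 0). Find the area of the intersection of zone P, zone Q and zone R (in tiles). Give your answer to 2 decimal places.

4.00

The intersection is the polygon with vertices (5,4), (5,2), (3,2), (3,4).
By the shoelace formula its area is 4.00.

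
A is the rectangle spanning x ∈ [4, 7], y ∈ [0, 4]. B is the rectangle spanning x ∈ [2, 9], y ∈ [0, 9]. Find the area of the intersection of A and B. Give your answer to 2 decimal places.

12.00

|A∩B|: x∈[4,7], y∈[0,4] → 3·4 = 12.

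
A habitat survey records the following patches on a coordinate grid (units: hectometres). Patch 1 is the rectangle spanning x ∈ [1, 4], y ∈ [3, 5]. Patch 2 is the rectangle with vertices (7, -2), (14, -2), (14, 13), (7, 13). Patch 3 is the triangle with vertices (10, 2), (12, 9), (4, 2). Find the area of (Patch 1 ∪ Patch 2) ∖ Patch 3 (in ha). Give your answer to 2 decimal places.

93.94

|Patch 1 ∪ Patch 2| = 111.
|(Patch 1 ∪ Patch 2) ∩ Patch 3| = 17.0625.
|(Patch 1 ∪ Patch 2) ∖ Patch 3| = 111 − 17.0625 = 93.94.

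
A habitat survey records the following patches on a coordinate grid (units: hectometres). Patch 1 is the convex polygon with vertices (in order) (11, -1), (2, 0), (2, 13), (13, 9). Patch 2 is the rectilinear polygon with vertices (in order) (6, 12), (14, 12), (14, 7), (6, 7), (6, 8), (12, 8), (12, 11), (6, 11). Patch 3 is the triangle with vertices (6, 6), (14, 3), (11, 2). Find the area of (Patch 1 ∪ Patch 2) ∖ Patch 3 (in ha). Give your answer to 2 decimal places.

|Patch 1 ∪ Patch 2| = 131.3091.
|(Patch 1 ∪ Patch 2) ∩ Patch 3| = 6.7915.
|(Patch 1 ∪ Patch 2) ∖ Patch 3| = 131.3091 − 6.7915 = 124.52.

124.52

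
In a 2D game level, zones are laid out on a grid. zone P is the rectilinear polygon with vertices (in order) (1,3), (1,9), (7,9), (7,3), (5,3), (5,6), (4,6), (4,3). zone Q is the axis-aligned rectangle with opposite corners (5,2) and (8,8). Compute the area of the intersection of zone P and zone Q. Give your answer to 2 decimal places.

The intersection is the polygon with vertices (7,3), (5,3), (5,6), (5,8), (7,8).
By the shoelace formula its area is 10.00.

10.00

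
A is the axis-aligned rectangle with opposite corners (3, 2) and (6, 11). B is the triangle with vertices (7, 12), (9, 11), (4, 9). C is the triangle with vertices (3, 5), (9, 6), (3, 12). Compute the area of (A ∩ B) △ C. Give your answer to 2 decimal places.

21.34

|A ∩ B| = 1.2.
|(A ∩ B) ∩ C| = 0.4286.
|(A ∩ B) △ C| = 1.2 + 21 − 0.8571 = 21.34.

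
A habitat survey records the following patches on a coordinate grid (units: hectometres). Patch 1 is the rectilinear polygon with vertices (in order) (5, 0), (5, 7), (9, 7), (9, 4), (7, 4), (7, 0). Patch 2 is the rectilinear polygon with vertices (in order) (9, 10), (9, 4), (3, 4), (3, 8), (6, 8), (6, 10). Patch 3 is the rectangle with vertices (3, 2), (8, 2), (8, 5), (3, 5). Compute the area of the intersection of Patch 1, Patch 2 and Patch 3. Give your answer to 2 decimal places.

3.00

The intersection is the polygon with vertices (7,4), (5,4), (5,5), (8,5), (8,4).
By the shoelace formula its area is 3.00.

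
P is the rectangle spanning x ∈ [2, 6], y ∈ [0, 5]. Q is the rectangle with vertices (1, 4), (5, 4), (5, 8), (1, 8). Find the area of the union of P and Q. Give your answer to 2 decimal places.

By inclusion–exclusion:
Individual areas: |P| = 20, |Q| = 16.
|P∩Q|: x∈[2,5], y∈[4,5] → 3·1 = 3.
|P ∪ Q| = 36 − 3 = 33.00.

33.00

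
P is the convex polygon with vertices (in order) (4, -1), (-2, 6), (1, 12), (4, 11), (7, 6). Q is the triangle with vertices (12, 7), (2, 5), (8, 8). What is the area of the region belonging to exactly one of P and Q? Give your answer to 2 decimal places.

|P| = 64.5, |Q| = 9, |P∩Q| = 3.2308.
|P △ Q| = |P| + |Q| − 2·|P∩Q| = 64.5 + 9 − 6.4615 = 67.04.

67.04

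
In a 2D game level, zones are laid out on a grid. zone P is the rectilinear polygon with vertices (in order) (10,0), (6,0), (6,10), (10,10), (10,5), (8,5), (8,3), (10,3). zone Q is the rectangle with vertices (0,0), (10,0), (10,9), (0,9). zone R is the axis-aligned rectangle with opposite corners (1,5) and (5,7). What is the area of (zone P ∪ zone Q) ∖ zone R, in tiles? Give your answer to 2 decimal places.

86.00

|zone P ∪ zone Q| = 94.
|(zone P ∪ zone Q) ∩ zone R| = 8.
|(zone P ∪ zone Q) ∖ zone R| = 94 − 8 = 86.00.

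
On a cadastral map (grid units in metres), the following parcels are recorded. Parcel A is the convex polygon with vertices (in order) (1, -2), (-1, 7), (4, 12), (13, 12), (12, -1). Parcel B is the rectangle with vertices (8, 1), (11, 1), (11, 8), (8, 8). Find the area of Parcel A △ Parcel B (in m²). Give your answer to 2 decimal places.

|Parcel A| = 161.5, |Parcel B| = 21, |Parcel A∩Parcel B| = 21.
|Parcel A △ Parcel B| = |Parcel A| + |Parcel B| − 2·|Parcel A∩Parcel B| = 161.5 + 21 − 42 = 140.50.

140.50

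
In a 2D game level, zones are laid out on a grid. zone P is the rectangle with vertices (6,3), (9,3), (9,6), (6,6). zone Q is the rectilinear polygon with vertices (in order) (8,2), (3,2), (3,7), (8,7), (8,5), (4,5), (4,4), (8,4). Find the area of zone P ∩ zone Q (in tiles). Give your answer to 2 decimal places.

4.00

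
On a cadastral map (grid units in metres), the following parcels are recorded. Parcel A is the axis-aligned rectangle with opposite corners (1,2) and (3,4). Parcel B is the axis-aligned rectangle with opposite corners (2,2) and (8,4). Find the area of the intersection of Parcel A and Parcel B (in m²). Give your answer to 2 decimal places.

2.00

|Parcel A∩Parcel B|: x∈[2,3], y∈[2,4] → 1·2 = 2.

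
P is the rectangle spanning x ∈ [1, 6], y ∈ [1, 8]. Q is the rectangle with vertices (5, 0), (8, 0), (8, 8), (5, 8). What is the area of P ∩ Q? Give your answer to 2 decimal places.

7.00

|P∩Q|: x∈[5,6], y∈[1,8] → 1·7 = 7.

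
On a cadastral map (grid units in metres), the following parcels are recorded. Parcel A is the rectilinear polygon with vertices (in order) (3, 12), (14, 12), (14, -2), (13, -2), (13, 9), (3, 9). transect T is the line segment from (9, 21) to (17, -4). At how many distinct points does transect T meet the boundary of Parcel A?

4

The segment meets the boundary at (13,8.5), (12.84,9), (11.88,12), (14,5.375).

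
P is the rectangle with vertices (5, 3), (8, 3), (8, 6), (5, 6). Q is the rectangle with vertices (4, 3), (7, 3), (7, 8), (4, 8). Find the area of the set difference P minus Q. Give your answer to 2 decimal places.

|P∩Q|: x∈[5,7], y∈[3,6] → 2·3 = 6.
|P| = 9.
|P ∖ Q| = |P| − |P∩Q| = 9 − 6 = 3.00.

3.00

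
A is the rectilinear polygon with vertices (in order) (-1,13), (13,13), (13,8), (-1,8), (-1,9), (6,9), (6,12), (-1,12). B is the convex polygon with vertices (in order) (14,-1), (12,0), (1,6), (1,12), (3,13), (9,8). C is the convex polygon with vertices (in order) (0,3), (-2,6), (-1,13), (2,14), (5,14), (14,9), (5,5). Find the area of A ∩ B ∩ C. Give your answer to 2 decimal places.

10.35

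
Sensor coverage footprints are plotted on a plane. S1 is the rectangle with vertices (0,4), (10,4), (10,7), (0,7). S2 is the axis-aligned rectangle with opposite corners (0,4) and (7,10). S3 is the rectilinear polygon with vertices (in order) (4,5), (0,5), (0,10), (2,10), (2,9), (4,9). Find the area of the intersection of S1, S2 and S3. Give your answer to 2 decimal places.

8.00

The intersection is the polygon with vertices (0,7), (4,7), (4,5), (0,5).
By the shoelace formula its area is 8.00.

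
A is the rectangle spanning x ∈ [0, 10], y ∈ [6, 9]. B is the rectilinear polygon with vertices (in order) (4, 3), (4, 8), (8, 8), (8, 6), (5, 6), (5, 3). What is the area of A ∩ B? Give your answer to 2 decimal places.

8.00

The intersection is the polygon with vertices (4,6), (4,8), (8,8), (8,6), (5,6).
By the shoelace formula its area is 8.00.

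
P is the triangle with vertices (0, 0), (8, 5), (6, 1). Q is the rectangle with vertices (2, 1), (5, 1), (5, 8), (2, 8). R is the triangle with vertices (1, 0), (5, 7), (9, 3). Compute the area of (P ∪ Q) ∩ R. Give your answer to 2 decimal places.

|P ∪ Q| = 28.4375.
|(P ∪ Q) ∩ R| = 14.95.

14.95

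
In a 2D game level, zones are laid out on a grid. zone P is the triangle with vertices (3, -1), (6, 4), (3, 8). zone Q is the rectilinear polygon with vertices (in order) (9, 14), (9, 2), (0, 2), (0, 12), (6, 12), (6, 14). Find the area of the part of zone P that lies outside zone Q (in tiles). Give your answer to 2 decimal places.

|zone P| = 13.5, |zone P∩zone Q| = 10.8.
|zone P ∖ zone Q| = |zone P| − |zone P∩zone Q| = 13.5 − 10.8 = 2.70.

2.70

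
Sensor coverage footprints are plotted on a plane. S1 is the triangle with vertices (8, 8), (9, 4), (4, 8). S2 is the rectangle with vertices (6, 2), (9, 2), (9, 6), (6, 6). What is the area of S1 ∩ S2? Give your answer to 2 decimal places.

The intersection is the polygon with vertices (9,4), (6.5,6), (8.5,6).
By the shoelace formula its area is 2.00.

2.00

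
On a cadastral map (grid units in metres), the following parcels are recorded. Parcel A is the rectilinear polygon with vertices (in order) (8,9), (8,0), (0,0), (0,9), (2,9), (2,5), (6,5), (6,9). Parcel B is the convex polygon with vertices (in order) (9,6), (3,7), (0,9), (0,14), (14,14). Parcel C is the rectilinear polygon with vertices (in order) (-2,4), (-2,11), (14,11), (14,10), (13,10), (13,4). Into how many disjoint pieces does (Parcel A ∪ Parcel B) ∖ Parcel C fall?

(Parcel A ∪ Parcel B) ∖ Parcel C splits into 2 disjoint pieces (area 32, area 39.1875).

2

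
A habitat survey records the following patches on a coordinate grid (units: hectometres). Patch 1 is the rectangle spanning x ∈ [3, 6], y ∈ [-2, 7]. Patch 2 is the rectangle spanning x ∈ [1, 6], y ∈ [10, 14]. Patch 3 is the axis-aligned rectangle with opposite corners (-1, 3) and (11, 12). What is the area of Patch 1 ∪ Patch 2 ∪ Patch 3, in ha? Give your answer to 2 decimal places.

By inclusion–exclusion:
Individual areas: |Patch 1| = 27, |Patch 2| = 20, |Patch 3| = 108.
|Patch 1∩Patch 2| = 0 (no overlap).
|Patch 1∩Patch 3|: x∈[3,6], y∈[3,7] → 3·4 = 12.
|Patch 2∩Patch 3|: x∈[1,6], y∈[10,12] → 5·2 = 10.
|Patch 1∩Patch 2∩Patch 3| = 0.
|Patch 1 ∪ Patch 2 ∪ Patch 3| = 155 − 22 + 0 = 133.00.

133.00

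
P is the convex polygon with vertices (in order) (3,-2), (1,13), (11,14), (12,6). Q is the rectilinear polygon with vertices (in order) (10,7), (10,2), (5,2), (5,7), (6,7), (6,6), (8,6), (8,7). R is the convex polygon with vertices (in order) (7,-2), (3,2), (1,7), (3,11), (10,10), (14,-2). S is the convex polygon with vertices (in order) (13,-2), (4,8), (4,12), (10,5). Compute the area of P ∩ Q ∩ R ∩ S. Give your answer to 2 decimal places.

8.64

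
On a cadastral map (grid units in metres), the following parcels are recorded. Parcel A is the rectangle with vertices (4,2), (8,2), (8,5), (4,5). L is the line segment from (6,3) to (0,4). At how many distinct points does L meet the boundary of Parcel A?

1

The segment meets the boundary at (4,3.333).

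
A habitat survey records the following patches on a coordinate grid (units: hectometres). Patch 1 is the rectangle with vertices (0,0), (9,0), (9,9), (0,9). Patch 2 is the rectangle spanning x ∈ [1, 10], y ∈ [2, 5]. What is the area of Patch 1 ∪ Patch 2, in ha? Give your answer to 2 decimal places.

84.00

By inclusion–exclusion:
Individual areas: |Patch 1| = 81, |Patch 2| = 27.
|Patch 1∩Patch 2|: x∈[1,9], y∈[2,5] → 8·3 = 24.
|Patch 1 ∪ Patch 2| = 108 − 24 = 84.00.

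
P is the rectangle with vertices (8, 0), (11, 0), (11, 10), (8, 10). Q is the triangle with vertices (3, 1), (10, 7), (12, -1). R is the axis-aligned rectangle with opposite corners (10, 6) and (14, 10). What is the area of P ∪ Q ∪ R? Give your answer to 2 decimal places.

58.71

By inclusion–exclusion:
Individual areas: |P| = 30, |Q| = 34, |R| = 16.
|P∩Q| = 17.2857.
|P∩R|: x∈[10,11], y∈[6,10] → 1·4 = 4.
|Q∩R| = 0.125.
|P∩Q∩R| = 0.125.
|P ∪ Q ∪ R| = 80 − 21.4107 + 0.125 = 58.71.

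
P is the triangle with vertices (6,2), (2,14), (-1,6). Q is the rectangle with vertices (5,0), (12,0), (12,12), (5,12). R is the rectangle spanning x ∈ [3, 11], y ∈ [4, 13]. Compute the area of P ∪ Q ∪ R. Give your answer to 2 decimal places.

By inclusion–exclusion:
Individual areas: |P| = 34, |Q| = 84, |R| = 72.
|P∩Q| = 1.2143.
|P∩R| = 8.1667.
|Q∩R|: x∈[5,11], y∈[4,12] → 6·8 = 48.
|P∩Q∩R| = 0.1667.
|P ∪ Q ∪ R| = 190 − 57.381 + 0.1667 = 132.79.

132.79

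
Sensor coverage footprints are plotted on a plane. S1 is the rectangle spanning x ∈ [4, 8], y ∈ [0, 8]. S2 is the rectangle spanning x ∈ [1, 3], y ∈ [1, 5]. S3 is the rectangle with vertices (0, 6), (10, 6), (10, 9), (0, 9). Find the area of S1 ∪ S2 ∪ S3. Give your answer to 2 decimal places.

62.00

By inclusion–exclusion:
Individual areas: |S1| = 32, |S2| = 8, |S3| = 30.
|S1∩S2| = 0 (no overlap).
|S1∩S3|: x∈[4,8], y∈[6,8] → 4·2 = 8.
|S2∩S3| = 0 (no overlap).
|S1∩S2∩S3| = 0.
|S1 ∪ S2 ∪ S3| = 70 − 8 + 0 = 62.00.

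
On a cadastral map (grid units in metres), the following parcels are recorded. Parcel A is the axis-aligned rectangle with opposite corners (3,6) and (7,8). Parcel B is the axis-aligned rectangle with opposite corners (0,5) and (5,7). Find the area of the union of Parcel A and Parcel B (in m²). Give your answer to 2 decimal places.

By inclusion–exclusion:
Individual areas: |Parcel A| = 8, |Parcel B| = 10.
|Parcel A∩Parcel B|: x∈[3,5], y∈[6,7] → 2·1 = 2.
|Parcel A ∪ Parcel B| = 18 − 2 = 16.00.

16.00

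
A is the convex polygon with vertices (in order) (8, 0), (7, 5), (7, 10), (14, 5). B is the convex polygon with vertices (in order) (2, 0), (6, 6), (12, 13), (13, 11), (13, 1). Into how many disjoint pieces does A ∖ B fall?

A ∖ B splits into 3 disjoint pieces (area 0.2296, area 2.134, area 0.7738).

3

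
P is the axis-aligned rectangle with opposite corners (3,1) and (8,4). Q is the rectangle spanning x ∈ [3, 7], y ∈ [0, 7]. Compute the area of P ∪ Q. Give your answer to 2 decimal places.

31.00

By inclusion–exclusion:
Individual areas: |P| = 15, |Q| = 28.
|P∩Q|: x∈[3,7], y∈[1,4] → 4·3 = 12.
|P ∪ Q| = 43 − 12 = 31.00.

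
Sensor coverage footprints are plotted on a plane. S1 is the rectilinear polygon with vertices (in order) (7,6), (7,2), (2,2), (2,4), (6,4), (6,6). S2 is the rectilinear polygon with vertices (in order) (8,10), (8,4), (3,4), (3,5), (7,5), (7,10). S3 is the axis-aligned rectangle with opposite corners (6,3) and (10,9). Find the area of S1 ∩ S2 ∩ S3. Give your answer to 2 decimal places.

1.00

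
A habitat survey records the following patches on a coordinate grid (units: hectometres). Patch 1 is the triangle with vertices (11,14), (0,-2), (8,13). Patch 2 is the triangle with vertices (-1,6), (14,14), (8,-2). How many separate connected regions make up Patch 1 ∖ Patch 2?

Patch 1 ∖ Patch 2 splits into 2 disjoint pieces (area 6.1143, area 1.6413).

2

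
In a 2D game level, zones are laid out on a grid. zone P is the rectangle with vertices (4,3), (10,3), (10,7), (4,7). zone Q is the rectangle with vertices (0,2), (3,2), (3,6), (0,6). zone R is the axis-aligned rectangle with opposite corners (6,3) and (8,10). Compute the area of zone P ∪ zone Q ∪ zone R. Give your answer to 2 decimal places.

42.00

By inclusion–exclusion:
Individual areas: |zone P| = 24, |zone Q| = 12, |zone R| = 14.
|zone P∩zone Q| = 0 (no overlap).
|zone P∩zone R|: x∈[6,8], y∈[3,7] → 2·4 = 8.
|zone Q∩zone R| = 0 (no overlap).
|zone P∩zone Q∩zone R| = 0.
|zone P ∪ zone Q ∪ zone R| = 50 − 8 + 0 = 42.00.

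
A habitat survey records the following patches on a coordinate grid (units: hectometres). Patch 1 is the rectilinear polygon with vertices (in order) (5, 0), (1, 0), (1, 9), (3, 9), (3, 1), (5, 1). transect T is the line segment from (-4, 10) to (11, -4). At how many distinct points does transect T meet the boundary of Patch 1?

2

The segment meets the boundary at (3,3.467), (1,5.333).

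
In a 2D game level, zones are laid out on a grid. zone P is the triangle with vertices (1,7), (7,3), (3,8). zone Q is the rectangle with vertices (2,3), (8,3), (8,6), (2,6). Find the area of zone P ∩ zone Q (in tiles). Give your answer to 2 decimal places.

3.15

The intersection is the polygon with vertices (2.5,6), (4.6,6), (7,3).
By the shoelace formula its area is 3.15.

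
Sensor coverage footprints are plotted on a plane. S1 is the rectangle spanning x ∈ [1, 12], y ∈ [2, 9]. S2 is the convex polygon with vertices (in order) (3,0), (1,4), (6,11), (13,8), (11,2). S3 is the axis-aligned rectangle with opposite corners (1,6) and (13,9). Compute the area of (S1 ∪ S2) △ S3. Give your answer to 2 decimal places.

|S1 ∪ S2| = 93.8095.
|(S1 ∪ S2) ∩ S3| = 34.5476.
|(S1 ∪ S2) △ S3| = 93.8095 + 36 − 69.0952 = 60.71.

60.71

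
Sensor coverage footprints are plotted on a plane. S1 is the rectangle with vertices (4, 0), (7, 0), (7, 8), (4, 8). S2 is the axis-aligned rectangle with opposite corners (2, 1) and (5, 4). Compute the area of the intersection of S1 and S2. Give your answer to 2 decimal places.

3.00

|S1∩S2|: x∈[4,5], y∈[1,4] → 1·3 = 3.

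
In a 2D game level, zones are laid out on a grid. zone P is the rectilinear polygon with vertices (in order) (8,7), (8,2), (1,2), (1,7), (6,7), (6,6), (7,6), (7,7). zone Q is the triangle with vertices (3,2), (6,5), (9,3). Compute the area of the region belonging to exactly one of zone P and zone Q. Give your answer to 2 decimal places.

27.33

|zone P| = 34, |zone Q| = 7.5, |zone P∩zone Q| = 7.0833.
|zone P △ zone Q| = |zone P| + |zone Q| − 2·|zone P∩zone Q| = 34 + 7.5 − 14.1667 = 27.33.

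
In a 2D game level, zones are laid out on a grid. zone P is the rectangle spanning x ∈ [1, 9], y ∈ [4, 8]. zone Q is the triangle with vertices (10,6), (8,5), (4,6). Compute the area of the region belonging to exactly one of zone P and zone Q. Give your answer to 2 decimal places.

29.50

|zone P| = 32, |zone Q| = 3, |zone P∩zone Q| = 2.75.
|zone P △ zone Q| = |zone P| + |zone Q| − 2·|zone P∩zone Q| = 32 + 3 − 5.5 = 29.50.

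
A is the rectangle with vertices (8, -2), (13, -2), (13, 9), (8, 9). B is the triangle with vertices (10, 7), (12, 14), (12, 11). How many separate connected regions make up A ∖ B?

1

A ∖ B is a single connected region.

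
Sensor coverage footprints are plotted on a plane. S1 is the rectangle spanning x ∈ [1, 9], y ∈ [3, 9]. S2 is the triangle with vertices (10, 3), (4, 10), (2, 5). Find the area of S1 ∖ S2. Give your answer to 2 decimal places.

|S1| = 48, |S1∩S2| = 20.9131.
|S1 ∖ S2| = |S1| − |S1∩S2| = 48 − 20.9131 = 27.09.

27.09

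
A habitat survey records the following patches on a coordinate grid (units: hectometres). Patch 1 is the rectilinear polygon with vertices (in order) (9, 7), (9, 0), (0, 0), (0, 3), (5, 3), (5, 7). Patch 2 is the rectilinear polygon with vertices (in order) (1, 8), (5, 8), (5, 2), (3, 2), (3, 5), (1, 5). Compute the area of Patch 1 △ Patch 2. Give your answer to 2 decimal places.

|Patch 1| = 43, |Patch 2| = 18, |Patch 1∩Patch 2| = 2.
|Patch 1 △ Patch 2| = |Patch 1| + |Patch 2| − 2·|Patch 1∩Patch 2| = 43 + 18 − 4 = 57.00.

57.00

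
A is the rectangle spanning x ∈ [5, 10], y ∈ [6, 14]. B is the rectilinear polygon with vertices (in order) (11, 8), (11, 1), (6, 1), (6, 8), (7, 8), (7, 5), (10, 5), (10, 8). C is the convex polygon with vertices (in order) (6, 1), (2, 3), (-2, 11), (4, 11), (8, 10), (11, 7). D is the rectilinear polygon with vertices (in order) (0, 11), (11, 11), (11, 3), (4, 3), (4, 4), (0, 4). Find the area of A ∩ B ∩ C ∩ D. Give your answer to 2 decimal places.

2.00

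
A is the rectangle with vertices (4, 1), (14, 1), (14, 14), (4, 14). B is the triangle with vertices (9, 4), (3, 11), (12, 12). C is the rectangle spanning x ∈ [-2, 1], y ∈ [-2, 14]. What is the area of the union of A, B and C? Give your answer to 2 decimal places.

By inclusion–exclusion:
Individual areas: |A| = 130, |B| = 34.5, |C| = 48.
|A∩B| = 33.8611.
|A∩C| = 0 (no overlap).
|B∩C| = 0.
|A∩B∩C| = 0.
|A ∪ B ∪ C| = 212.5 − 33.8611 + 0 = 178.64.

178.64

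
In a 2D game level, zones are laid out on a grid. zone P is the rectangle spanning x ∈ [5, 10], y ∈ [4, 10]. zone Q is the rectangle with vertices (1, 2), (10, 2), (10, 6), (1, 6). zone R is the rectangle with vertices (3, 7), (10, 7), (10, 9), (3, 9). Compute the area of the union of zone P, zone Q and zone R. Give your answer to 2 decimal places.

60.00

By inclusion–exclusion:
Individual areas: |zone P| = 30, |zone Q| = 36, |zone R| = 14.
|zone P∩zone Q|: x∈[5,10], y∈[4,6] → 5·2 = 10.
|zone P∩zone R|: x∈[5,10], y∈[7,9] → 5·2 = 10.
|zone Q∩zone R| = 0 (no overlap).
|zone P∩zone Q∩zone R| = 0.
|zone P ∪ zone Q ∪ zone R| = 80 − 20 + 0 = 60.00.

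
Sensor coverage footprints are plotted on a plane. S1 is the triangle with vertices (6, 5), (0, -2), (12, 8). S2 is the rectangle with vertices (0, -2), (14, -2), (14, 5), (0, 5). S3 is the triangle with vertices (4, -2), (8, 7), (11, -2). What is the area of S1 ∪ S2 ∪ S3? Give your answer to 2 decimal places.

By inclusion–exclusion:
Individual areas: |S1| = 12, |S2| = 98, |S3| = 31.5.
|S1∩S2| = 8.4.
|S1∩S3| = 2.2031.
|S2∩S3| = 29.9444.
|S1∩S2∩S3| = 1.0993.
|S1 ∪ S2 ∪ S3| = 141.5 − 40.5476 + 1.0993 = 102.05.

102.05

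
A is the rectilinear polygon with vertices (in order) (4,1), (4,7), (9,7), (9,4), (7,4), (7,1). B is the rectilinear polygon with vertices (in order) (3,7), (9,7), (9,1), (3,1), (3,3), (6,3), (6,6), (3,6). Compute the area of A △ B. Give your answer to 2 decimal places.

15.00

|A| = 24, |B| = 27, |A∩B| = 18.
|A △ B| = |A| + |B| − 2·|A∩B| = 24 + 27 − 36 = 15.00.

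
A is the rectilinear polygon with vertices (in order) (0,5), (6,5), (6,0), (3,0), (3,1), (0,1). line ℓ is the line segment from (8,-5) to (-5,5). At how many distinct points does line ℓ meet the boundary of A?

The segment meets the boundary at (0,1.154), (0.2,1).

2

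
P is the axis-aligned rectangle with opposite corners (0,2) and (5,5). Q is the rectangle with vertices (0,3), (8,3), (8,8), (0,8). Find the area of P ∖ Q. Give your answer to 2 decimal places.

5.00

|P∩Q|: x∈[0,5], y∈[3,5] → 5·2 = 10.
|P| = 15.
|P ∖ Q| = |P| − |P∩Q| = 15 − 10 = 5.00.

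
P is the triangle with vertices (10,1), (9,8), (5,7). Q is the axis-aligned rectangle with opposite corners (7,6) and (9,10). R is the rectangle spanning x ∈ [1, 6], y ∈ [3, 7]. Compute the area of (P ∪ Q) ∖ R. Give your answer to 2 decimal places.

18.40

|P ∪ Q| = 19.
|(P ∪ Q) ∩ R| = 0.6.
|(P ∪ Q) ∖ R| = 19 − 0.6 = 18.40.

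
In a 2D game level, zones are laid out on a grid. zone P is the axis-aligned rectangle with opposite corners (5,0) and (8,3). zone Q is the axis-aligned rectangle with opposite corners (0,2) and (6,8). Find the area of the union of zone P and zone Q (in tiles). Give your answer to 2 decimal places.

44.00

By inclusion–exclusion:
Individual areas: |zone P| = 9, |zone Q| = 36.
|zone P∩zone Q|: x∈[5,6], y∈[2,3] → 1·1 = 1.
|zone P ∪ zone Q| = 45 − 1 = 44.00.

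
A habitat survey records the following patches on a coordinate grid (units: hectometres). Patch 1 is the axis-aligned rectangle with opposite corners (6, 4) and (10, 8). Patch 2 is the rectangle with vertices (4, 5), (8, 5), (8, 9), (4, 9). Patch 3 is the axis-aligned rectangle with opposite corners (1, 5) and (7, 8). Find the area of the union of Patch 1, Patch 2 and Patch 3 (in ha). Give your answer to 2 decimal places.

By inclusion–exclusion:
Individual areas: |Patch 1| = 16, |Patch 2| = 16, |Patch 3| = 18.
|Patch 1∩Patch 2|: x∈[6,8], y∈[5,8] → 2·3 = 6.
|Patch 1∩Patch 3|: x∈[6,7], y∈[5,8] → 1·3 = 3.
|Patch 2∩Patch 3|: x∈[4,7], y∈[5,8] → 3·3 = 9.
|Patch 1∩Patch 2∩Patch 3| = 3.
|Patch 1 ∪ Patch 2 ∪ Patch 3| = 50 − 18 + 3 = 35.00.

35.00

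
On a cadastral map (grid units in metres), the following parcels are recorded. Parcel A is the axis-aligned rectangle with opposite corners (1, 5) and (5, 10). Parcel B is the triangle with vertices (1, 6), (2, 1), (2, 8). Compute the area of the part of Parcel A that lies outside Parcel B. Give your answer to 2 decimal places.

|Parcel A| = 20, |Parcel A∩Parcel B| = 1.9.
|Parcel A ∖ Parcel B| = |Parcel A| − |Parcel A∩Parcel B| = 20 − 1.9 = 18.10.

18.10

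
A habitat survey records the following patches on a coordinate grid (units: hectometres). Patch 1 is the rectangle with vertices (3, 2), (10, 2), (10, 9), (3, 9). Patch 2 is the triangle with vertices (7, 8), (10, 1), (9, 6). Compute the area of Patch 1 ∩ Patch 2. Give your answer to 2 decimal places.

The intersection is the polygon with vertices (9.571,2), (7,8), (9,6), (9.8,2).
By the shoelace formula its area is 3.89.

3.89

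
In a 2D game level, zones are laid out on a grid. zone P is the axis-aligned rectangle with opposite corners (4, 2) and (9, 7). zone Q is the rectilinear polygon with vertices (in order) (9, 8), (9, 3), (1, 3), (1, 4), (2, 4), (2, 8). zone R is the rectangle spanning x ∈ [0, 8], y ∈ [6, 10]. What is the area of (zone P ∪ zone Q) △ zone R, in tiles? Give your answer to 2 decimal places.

49.00

|zone P ∪ zone Q| = 41.
|(zone P ∪ zone Q) ∩ zone R| = 12.
|(zone P ∪ zone Q) △ zone R| = 41 + 32 − 24 = 49.00.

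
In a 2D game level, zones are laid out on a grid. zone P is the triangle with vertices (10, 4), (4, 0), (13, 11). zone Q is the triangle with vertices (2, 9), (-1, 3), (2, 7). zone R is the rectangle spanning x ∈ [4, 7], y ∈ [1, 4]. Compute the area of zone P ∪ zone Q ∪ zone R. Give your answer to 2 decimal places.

By inclusion–exclusion:
Individual areas: |zone P| = 15, |zone Q| = 3, |zone R| = 9.
|zone P∩zone Q| = 0.
|zone P∩zone R| = 2.1591.
|zone Q∩zone R| = 0.
|zone P∩zone Q∩zone R| = 0.
|zone P ∪ zone Q ∪ zone R| = 27 − 2.1591 + 0 = 24.84.

24.84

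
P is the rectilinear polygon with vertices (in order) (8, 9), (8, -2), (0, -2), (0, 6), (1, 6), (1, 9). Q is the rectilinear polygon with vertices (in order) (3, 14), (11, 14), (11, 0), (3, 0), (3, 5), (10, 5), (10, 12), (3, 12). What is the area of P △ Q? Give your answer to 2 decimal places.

|P| = 85, |Q| = 63, |P∩Q| = 25.
|P △ Q| = |P| + |Q| − 2·|P∩Q| = 85 + 63 − 50 = 98.00.

98.00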